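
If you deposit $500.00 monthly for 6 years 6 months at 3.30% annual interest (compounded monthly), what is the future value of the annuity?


Future value of an ordinary annuity: FV = PMT × ((1 + r)^n − 1) / r
Monthly rate r = 0.033/12 = 0.00275, n = 78
FV = $500.00 × ((1 + 0.033/12)^78 − 1) / (0.033/12)
FV = $500.00 × 86.864489
FV = $43,432.24

FV = PMT × ((1+r)^n - 1)/r = $43,432.24


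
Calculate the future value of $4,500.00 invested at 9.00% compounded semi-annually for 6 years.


Compound interest formula: A = P(1 + r/n)^(nt)
A = $4,500.00 × (1 + 0.09/2)^(2 × 6)
Growth factor: (1 + 0.09/2)^12 = 1.6958814
A = $4,500.00 × 1.6958814
A = $7,631.47

A = P(1 + r/n)^(nt) = $7,631.47


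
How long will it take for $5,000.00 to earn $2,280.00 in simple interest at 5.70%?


Rearrange the simple interest formula for t:
I = P × r × t  ⇒  t = I / (P × r)
t = $2,280.00 / ($5,000.00 × 0.057)
t = 8

t = I/(P×r) = 8 years


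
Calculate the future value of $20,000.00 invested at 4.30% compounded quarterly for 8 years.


Compound interest formula: A = P(1 + r/n)^(nt)
A = $20,000.00 × (1 + 0.043/4)^(4 × 8)
Growth factor: (1 + 0.043/4)^32 = 1.4079914
A = $20,000.00 × 1.4079914
A = $28,159.83

A = P(1 + r/n)^(nt) = $28,159.83


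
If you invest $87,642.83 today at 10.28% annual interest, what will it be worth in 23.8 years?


Future value formula: FV = PV × (1 + r)^t
FV = $87,642.83 × (1 + 0.1028)^23.8
FV = $87,642.83 × 10.2665098
FV = $899,785.97

FV = PV × (1 + r)^t = $899,785.97


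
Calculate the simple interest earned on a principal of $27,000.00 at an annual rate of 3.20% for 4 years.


Simple interest formula: I = P × r × t
I = $27,000.00 × 0.032 × 4
I = $3,456.00

I = P × r × t = $3,456.00


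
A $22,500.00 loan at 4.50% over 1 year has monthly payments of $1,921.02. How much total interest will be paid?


Total paid over the life of the loan = PMT × n.
Total paid = $1,921.02 × 12 = $23,052.24
Total interest = total paid − principal = $23,052.24 − $22,500.00 = $552.24

Total interest = (PMT × n) - PV = $552.24


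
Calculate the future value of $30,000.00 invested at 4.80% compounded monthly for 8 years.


Compound interest formula: A = P(1 + r/n)^(nt)
A = $30,000.00 × (1 + 0.048/12)^(12 × 8)
Growth factor: (1 + 0.048/12)^96 = 1.4670213
A = $30,000.00 × 1.4670213
A = $44,010.64

A = P(1 + r/n)^(nt) = $44,010.64


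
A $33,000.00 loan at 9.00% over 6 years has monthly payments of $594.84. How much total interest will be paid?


Total paid over the life of the loan = PMT × n.
Total paid = $594.84 × 72 = $42,828.48
Total interest = total paid − principal = $42,828.48 − $33,000.00 = $9,828.48

Total interest = (PMT × n) - PV = $9,828.48


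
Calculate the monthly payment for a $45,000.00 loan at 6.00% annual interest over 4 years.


Loan payment formula: PMT = PV × r / (1 − (1 + r)^(−n))
Monthly rate r = 0.06/12 = 0.005, n = 48 months
Denominator: 1 − (1 + 0.06/12)^(−48) = 0.2129016
PMT = $45,000.00 × (0.06/12) / 0.2129016
PMT = $1,056.83 per month

PMT = PV × r / (1-(1+r)^(-n)) = $1,056.83/month


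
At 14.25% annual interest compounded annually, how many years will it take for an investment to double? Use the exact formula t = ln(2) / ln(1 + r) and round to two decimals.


Doubling condition: (1 + r)^t = 2
Take ln of both sides: t × ln(1 + r) = ln(2)
t = ln(2) / ln(1 + r)
t = 0.693147 / 0.133219
t = 5.20

t = ln(2) / ln(1 + r) = 5.20 years


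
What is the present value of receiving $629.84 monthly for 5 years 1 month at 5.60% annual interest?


Present value of an ordinary annuity: PV = PMT × (1 − (1 + r)^(−n)) / r
Monthly rate r = 0.056/12 ≈ 0.00466667, n = 61
PV = $629.84 × (1 − (1 + 0.056/12)^(−61)) / (0.056/12)
PV = $629.84 × 52.979303
PV = $33,368.48

PV = PMT × (1-(1+r)^(-n))/r = $33,368.48


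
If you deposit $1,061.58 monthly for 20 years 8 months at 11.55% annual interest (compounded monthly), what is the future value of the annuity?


Future value of an ordinary annuity: FV = PMT × ((1 + r)^n − 1) / r
Monthly rate r = 0.1155/12 = 0.009625, n = 248
FV = $1,061.58 × ((1 + 0.1155/12)^248 − 1) / (0.1155/12)
FV = $1,061.58 × 1013.746742
FV = $1,076,173.27

FV = PMT × ((1+r)^n - 1)/r = $1,076,173.27


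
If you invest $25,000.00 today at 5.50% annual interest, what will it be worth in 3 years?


Future value formula: FV = PV × (1 + r)^t
FV = $25,000.00 × (1 + 0.055)^3
FV = $25,000.00 × 1.17424137
FV = $29,356.03

FV = PV × (1 + r)^t = $29,356.03


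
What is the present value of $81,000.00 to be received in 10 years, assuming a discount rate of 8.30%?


Present value formula: PV = FV / (1 + r)^t
PV = $81,000.00 / (1 + 0.083)^10
PV = $81,000.00 / 2.2196503
PV = $36,492.23

PV = FV / (1 + r)^t = $36,492.23


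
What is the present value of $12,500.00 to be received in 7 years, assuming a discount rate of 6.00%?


Present value formula: PV = FV / (1 + r)^t
PV = $12,500.00 / (1 + 0.06)^7
PV = $12,500.00 / 1.5036303
PV = $8,313.21

PV = FV / (1 + r)^t = $8,313.21


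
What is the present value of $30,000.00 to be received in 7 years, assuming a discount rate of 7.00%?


Present value formula: PV = FV / (1 + r)^t
PV = $30,000.00 / (1 + 0.07)^7
PV = $30,000.00 / 1.6057815
PV = $18,682.49

PV = FV / (1 + r)^t = $18,682.49


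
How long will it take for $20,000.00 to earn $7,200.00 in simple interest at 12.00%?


Rearrange the simple interest formula for t:
I = P × r × t  ⇒  t = I / (P × r)
t = $7,200.00 / ($20,000.00 × 0.12)
t = 3

t = I/(P×r) = 3 years


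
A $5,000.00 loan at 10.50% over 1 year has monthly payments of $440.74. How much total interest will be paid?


Total paid over the life of the loan = PMT × n.
Total paid = $440.74 × 12 = $5,288.88
Total interest = total paid − principal = $5,288.88 − $5,000.00 = $288.88

Total interest = (PMT × n) - PV = $288.88


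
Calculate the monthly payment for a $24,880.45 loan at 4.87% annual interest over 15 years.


Loan payment formula: PMT = PV × r / (1 − (1 + r)^(−n))
Monthly rate r = 0.0487/12 ≈ 0.00405833, n = 180 months
Denominator: 1 − (1 + 0.0487/12)^(−180) = 0.517619
PMT = $24,880.45 × (0.0487/12) / 0.517619
PMT = $195.07 per month

PMT = PV × r / (1-(1+r)^(-n)) = $195.07/month


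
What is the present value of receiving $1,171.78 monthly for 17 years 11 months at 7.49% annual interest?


Present value of an ordinary annuity: PV = PMT × (1 − (1 + r)^(−n)) / r
Monthly rate r = 0.0749/12 ≈ 0.00624167, n = 215
PV = $1,171.78 × (1 − (1 + 0.0749/12)^(−215)) / (0.0749/12)
PV = $1,171.78 × 118.169463
PV = $138,468.61

PV = PMT × (1-(1+r)^(-n))/r = $138,468.61


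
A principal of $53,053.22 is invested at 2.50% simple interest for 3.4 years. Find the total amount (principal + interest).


Total amount formula: A = P(1 + rt) = P + P·r·t
Interest: I = P × r × t = $53,053.22 × 0.025 × 3.4 = $4,509.52
A = P + I = $53,053.22 + $4,509.52 = $57,562.74

A = P + I = P(1 + rt) = $57,562.74


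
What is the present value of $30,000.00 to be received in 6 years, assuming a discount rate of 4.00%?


Present value formula: PV = FV / (1 + r)^t
PV = $30,000.00 / (1 + 0.04)^6
PV = $30,000.00 / 1.265319
PV = $23,709.44

PV = FV / (1 + r)^t = $23,709.44


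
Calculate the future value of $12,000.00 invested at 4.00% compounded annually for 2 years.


Compound interest formula: A = P(1 + r/n)^(nt)
A = $12,000.00 × (1 + 0.04/1)^(1 × 2)
Growth factor: (1 + 0.04/1)^2 = 1.081600
A = $12,000.00 × 1.081600
A = $12,979.20

A = P(1 + r/n)^(nt) = $12,979.20


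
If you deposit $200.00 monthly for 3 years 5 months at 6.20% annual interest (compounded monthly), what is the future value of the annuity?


Future value of an ordinary annuity: FV = PMT × ((1 + r)^n − 1) / r
Monthly rate r = 0.062/12 ≈ 0.00516667, n = 41
FV = $200.00 × ((1 + 0.062/12)^41 − 1) / (0.062/12)
FV = $200.00 × 45.535748
FV = $9,107.15

FV = PMT × ((1+r)^n - 1)/r = $9,107.15


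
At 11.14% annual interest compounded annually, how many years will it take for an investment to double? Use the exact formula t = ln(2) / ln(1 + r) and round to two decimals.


Doubling condition: (1 + r)^t = 2
Take ln of both sides: t × ln(1 + r) = ln(2)
t = ln(2) / ln(1 + r)
t = 0.693147 / 0.105620
t = 6.56

t = ln(2) / ln(1 + r) = 6.56 years


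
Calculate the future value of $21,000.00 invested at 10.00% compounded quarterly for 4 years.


Compound interest formula: A = P(1 + r/n)^(nt)
A = $21,000.00 × (1 + 0.1/4)^(4 × 4)
Growth factor: (1 + 0.1/4)^16 = 1.4845056
A = $21,000.00 × 1.4845056
A = $31,174.62

A = P(1 + r/n)^(nt) = $31,174.62


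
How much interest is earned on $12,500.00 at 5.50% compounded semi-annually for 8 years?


Compound interest earned = final amount − principal.
A = P(1 + r/n)^(nt) = $12,500.00 × (1 + 0.055/2)^(2 × 8) = $19,293.87
Interest = A − P = $19,293.87 − $12,500.00 = $6,793.87

Interest = A - P = $6,793.87


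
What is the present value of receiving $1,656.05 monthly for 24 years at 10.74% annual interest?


Present value of an ordinary annuity: PV = PMT × (1 − (1 + r)^(−n)) / r
Monthly rate r = 0.1074/12 = 0.00895, n = 288
PV = $1,656.05 × (1 − (1 + 0.1074/12)^(−288)) / (0.1074/12)
PV = $1,656.05 × 103.147259
PV = $170,817.02

PV = PMT × (1-(1+r)^(-n))/r = $170,817.02


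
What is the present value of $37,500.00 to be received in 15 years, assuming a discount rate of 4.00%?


Present value formula: PV = FV / (1 + r)^t
PV = $37,500.00 / (1 + 0.04)^15
PV = $37,500.00 / 1.8009435
PV = $20,822.42

PV = FV / (1 + r)^t = $20,822.42


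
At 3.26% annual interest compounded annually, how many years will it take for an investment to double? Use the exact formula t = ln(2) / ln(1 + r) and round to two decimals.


Doubling condition: (1 + r)^t = 2
Take ln of both sides: t × ln(1 + r) = ln(2)
t = ln(2) / ln(1 + r)
t = 0.693147 / 0.032080
t = 21.61

t = ln(2) / ln(1 + r) = 21.61 years


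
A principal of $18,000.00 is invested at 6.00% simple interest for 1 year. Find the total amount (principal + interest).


Total amount formula: A = P(1 + rt) = P + P·r·t
Interest: I = P × r × t = $18,000.00 × 0.06 × 1 = $1,080.00
A = P + I = $18,000.00 + $1,080.00 = $19,080.00

A = P + I = P(1 + rt) = $19,080.00


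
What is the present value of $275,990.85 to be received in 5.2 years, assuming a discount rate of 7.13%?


Present value formula: PV = FV / (1 + r)^t
PV = $275,990.85 / (1 + 0.0713)^5.2
PV = $275,990.85 / 1.4306643
PV = $192,910.98

PV = FV / (1 + r)^t = $192,910.98


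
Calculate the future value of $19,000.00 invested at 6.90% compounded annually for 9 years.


Compound interest formula: A = P(1 + r/n)^(nt)
A = $19,000.00 × (1 + 0.069/1)^(1 × 9)
Growth factor: (1 + 0.069/1)^9 = 1.823053
A = $19,000.00 × 1.823053
A = $34,638.01

A = P(1 + r/n)^(nt) = $34,638.01


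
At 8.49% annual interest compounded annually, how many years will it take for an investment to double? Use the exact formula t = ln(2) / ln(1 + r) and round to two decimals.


Doubling condition: (1 + r)^t = 2
Take ln of both sides: t × ln(1 + r) = ln(2)
t = ln(2) / ln(1 + r)
t = 0.693147 / 0.081488
t = 8.51

t = ln(2) / ln(1 + r) = 8.51 years


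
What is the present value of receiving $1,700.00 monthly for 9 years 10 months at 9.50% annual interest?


Present value of an ordinary annuity: PV = PMT × (1 − (1 + r)^(−n)) / r
Monthly rate r = 0.095/12 ≈ 0.00791667, n = 118
PV = $1,700.00 × (1 − (1 + 0.095/12)^(−118)) / (0.095/12)
PV = $1,700.00 × 76.501757
PV = $130,052.99

PV = PMT × (1-(1+r)^(-n))/r = $130,052.99


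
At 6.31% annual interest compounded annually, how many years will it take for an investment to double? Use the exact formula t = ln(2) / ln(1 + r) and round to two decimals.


Doubling condition: (1 + r)^t = 2
Take ln of both sides: t × ln(1 + r) = ln(2)
t = ln(2) / ln(1 + r)
t = 0.693147 / 0.061189
t = 11.33

t = ln(2) / ln(1 + r) = 11.33 years


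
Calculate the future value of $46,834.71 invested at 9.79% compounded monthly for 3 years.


Compound interest formula: A = P(1 + r/n)^(nt)
A = $46,834.71 × (1 + 0.0979/12)^(12 × 3)
Growth factor: (1 + 0.0979/12)^36 = 1.339784
A = $46,834.71 × 1.339784
A = $62,748.40

A = P(1 + r/n)^(nt) = $62,748.40


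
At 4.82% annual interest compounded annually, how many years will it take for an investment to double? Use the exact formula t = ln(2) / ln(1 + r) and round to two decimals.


Doubling condition: (1 + r)^t = 2
Take ln of both sides: t × ln(1 + r) = ln(2)
t = ln(2) / ln(1 + r)
t = 0.693147 / 0.047074
t = 14.72

t = ln(2) / ln(1 + r) = 14.72 years


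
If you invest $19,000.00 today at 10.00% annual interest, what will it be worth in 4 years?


Future value formula: FV = PV × (1 + r)^t
FV = $19,000.00 × (1 + 0.1)^4
FV = $19,000.00 × 1.464100
FV = $27,817.90

FV = PV × (1 + r)^t = $27,817.90


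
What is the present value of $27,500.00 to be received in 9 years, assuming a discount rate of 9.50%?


Present value formula: PV = FV / (1 + r)^t
PV = $27,500.00 / (1 + 0.095)^9
PV = $27,500.00 / 2.263222
PV = $12,150.82

PV = FV / (1 + r)^t = $12,150.82


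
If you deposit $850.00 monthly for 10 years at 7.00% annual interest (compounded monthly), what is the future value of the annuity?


Future value of an ordinary annuity: FV = PMT × ((1 + r)^n − 1) / r
Monthly rate r = 0.07/12 ≈ 0.00583333, n = 120
FV = $850.00 × ((1 + 0.07/12)^120 − 1) / (0.07/12)
FV = $850.00 × 173.084807
FV = $147,122.09

FV = PMT × ((1+r)^n - 1)/r = $147,122.09


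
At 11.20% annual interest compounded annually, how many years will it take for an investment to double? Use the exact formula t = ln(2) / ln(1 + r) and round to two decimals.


Doubling condition: (1 + r)^t = 2
Take ln of both sides: t × ln(1 + r) = ln(2)
t = ln(2) / ln(1 + r)
t = 0.693147 / 0.106160
t = 6.53

t = ln(2) / ln(1 + r) = 6.53 years


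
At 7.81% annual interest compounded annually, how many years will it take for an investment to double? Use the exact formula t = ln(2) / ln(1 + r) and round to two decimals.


Doubling condition: (1 + r)^t = 2
Take ln of both sides: t × ln(1 + r) = ln(2)
t = ln(2) / ln(1 + r)
t = 0.693147 / 0.075200
t = 9.22

t = ln(2) / ln(1 + r) = 9.22 years


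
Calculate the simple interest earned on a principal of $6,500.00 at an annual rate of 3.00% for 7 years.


Simple interest formula: I = P × r × t
I = $6,500.00 × 0.03 × 7
I = $1,365.00

I = P × r × t = $1,365.00


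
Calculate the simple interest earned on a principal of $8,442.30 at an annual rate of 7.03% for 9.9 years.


Simple interest formula: I = P × r × t
I = $8,442.30 × 0.0703 × 9.9
I = $5,875.59

I = P × r × t = $5,875.59


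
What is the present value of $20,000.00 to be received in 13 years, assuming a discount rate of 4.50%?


Present value formula: PV = FV / (1 + r)^t
PV = $20,000.00 / (1 + 0.045)^13
PV = $20,000.00 / 1.772196
PV = $11,285.43

PV = FV / (1 + r)^t = $11,285.43


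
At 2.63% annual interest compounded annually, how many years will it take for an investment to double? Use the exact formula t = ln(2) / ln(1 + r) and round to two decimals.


Doubling condition: (1 + r)^t = 2
Take ln of both sides: t × ln(1 + r) = ln(2)
t = ln(2) / ln(1 + r)
t = 0.693147 / 0.025960
t = 26.70

t = ln(2) / ln(1 + r) = 26.70 years


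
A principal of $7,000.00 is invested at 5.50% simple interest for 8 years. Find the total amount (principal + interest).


Total amount formula: A = P(1 + rt) = P + P·r·t
Interest: I = P × r × t = $7,000.00 × 0.055 × 8 = $3,080.00
A = P + I = $7,000.00 + $3,080.00 = $10,080.00

A = P + I = P(1 + rt) = $10,080.00


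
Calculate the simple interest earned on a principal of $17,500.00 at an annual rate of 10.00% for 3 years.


Simple interest formula: I = P × r × t
I = $17,500.00 × 0.1 × 3
I = $5,250.00

I = P × r × t = $5,250.00


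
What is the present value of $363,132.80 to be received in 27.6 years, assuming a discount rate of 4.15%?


Present value formula: PV = FV / (1 + r)^t
PV = $363,132.80 / (1 + 0.0415)^27.6
PV = $363,132.80 / 3.0718215
PV = $118,214.16

PV = FV / (1 + r)^t = $118,214.16


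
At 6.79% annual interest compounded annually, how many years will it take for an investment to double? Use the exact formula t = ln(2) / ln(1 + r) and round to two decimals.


Doubling condition: (1 + r)^t = 2
Take ln of both sides: t × ln(1 + r) = ln(2)
t = ln(2) / ln(1 + r)
t = 0.693147 / 0.065694
t = 10.55

t = ln(2) / ln(1 + r) = 10.55 years


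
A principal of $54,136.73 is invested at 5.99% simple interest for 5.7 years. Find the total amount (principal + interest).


Total amount formula: A = P(1 + rt) = P + P·r·t
Interest: I = P × r × t = $54,136.73 × 0.0599 × 5.7 = $18,483.90
A = P + I = $54,136.73 + $18,483.90 = $72,620.63

A = P + I = P(1 + rt) = $72,620.63


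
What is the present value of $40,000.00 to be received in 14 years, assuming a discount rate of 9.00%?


Present value formula: PV = FV / (1 + r)^t
PV = $40,000.00 / (1 + 0.09)^14
PV = $40,000.00 / 3.341727
PV = $11,969.86

PV = FV / (1 + r)^t = $11,969.86


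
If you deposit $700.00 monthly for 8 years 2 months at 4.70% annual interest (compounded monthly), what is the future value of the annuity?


Future value of an ordinary annuity: FV = PMT × ((1 + r)^n − 1) / r
Monthly rate r = 0.047/12 ≈ 0.00391667, n = 98
FV = $700.00 × ((1 + 0.047/12)^98 − 1) / (0.047/12)
FV = $700.00 × 119.183151
FV = $83,428.21

FV = PMT × ((1+r)^n - 1)/r = $83,428.21


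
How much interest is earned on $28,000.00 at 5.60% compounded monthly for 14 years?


Compound interest earned = final amount − principal.
A = P(1 + r/n)^(nt) = $28,000.00 × (1 + 0.056/12)^(12 × 14) = $61,214.30
Interest = A − P = $61,214.30 − $28,000.00 = $33,214.30

Interest = A - P = $33,214.30


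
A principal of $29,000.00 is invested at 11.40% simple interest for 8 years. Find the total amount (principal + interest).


Total amount formula: A = P(1 + rt) = P + P·r·t
Interest: I = P × r × t = $29,000.00 × 0.114 × 8 = $26,448.00
A = P + I = $29,000.00 + $26,448.00 = $55,448.00

A = P + I = P(1 + rt) = $55,448.00


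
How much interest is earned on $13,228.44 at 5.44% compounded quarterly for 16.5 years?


Compound interest earned = final amount − principal.
A = P(1 + r/n)^(nt) = $13,228.44 × (1 + 0.0544/4)^(4 × 16.5) = $32,262.97
Interest = A − P = $32,262.97 − $13,228.44 = $19,034.53

Interest = A - P = $19,034.53


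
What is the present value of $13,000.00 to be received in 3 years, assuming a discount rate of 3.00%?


Present value formula: PV = FV / (1 + r)^t
PV = $13,000.00 / (1 + 0.03)^3
PV = $13,000.00 / 1.092727
PV = $11,896.84

PV = FV / (1 + r)^t = $11,896.84


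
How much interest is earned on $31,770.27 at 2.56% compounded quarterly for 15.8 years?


Compound interest earned = final amount − principal.
A = P(1 + r/n)^(nt) = $31,770.27 × (1 + 0.0256/4)^(4 × 15.8) = $47,547.16
Interest = A − P = $47,547.16 − $31,770.27 = $15,776.89

Interest = A - P = $15,776.89


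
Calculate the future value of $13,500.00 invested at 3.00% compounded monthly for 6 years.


Compound interest formula: A = P(1 + r/n)^(nt)
A = $13,500.00 × (1 + 0.03/12)^(12 × 6)
Growth factor: (1 + 0.03/12)^72 = 1.196948
A = $13,500.00 × 1.196948
A = $16,158.80

A = P(1 + r/n)^(nt) = $16,158.80


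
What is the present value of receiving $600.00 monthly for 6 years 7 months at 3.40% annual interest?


Present value of an ordinary annuity: PV = PMT × (1 − (1 + r)^(−n)) / r
Monthly rate r = 0.034/12 ≈ 0.00283333, n = 79
PV = $600.00 × (1 − (1 + 0.034/12)^(−79)) / (0.034/12)
PV = $600.00 × 70.693613
PV = $42,416.17

PV = PMT × (1-(1+r)^(-n))/r = $42,416.17


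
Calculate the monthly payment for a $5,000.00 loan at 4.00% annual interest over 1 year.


Loan payment formula: PMT = PV × r / (1 − (1 + r)^(−n))
Monthly rate r = 0.04/12 ≈ 0.00333333, n = 12 months
Denominator: 1 − (1 + 0.04/12)^(−12) = 0.039147
PMT = $5,000.00 × (0.04/12) / 0.039147
PMT = $425.75 per month

PMT = PV × r / (1-(1+r)^(-n)) = $425.75/month


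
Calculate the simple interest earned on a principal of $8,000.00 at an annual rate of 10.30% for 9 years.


Simple interest formula: I = P × r × t
I = $8,000.00 × 0.103 × 9
I = $7,416.00

I = P × r × t = $7,416.00


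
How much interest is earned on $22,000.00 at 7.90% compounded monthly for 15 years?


Compound interest earned = final amount − principal.
A = P(1 + r/n)^(nt) = $22,000.00 × (1 + 0.079/12)^(12 × 15) = $71,676.21
Interest = A − P = $71,676.21 − $22,000.00 = $49,676.21

Interest = A - P = $49,676.21


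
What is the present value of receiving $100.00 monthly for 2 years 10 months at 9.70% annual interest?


Present value of an ordinary annuity: PV = PMT × (1 − (1 + r)^(−n)) / r
Monthly rate r = 0.097/12 ≈ 0.00808333, n = 34
PV = $100.00 × (1 − (1 + 0.097/12)^(−34)) / (0.097/12)
PV = $100.00 × 29.624099
PV = $2,962.41

PV = PMT × (1-(1+r)^(-n))/r = $2,962.41


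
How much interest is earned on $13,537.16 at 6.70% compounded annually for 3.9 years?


Compound interest earned = final amount − principal.
A = P(1 + r/n)^(nt) = $13,537.16 × (1 + 0.067/1)^(1 × 3.9) = $17,432.87
Interest = A − P = $17,432.87 − $13,537.16 = $3,895.71

Interest = A - P = $3,895.71


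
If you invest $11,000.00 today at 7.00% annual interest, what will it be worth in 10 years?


Future value formula: FV = PV × (1 + r)^t
FV = $11,000.00 × (1 + 0.07)^10
FV = $11,000.00 × 1.967151
FV = $21,638.66

FV = PV × (1 + r)^t = $21,638.66


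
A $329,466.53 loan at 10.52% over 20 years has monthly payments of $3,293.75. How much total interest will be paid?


Total paid over the life of the loan = PMT × n.
Total paid = $3,293.75 × 240 = $790,500.00
Total interest = total paid − principal = $790,500.00 − $329,466.53 = $461,033.47

Total interest = (PMT × n) - PV = $461,033.47


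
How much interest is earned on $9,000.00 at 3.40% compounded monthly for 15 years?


Compound interest earned = final amount − principal.
A = P(1 + r/n)^(nt) = $9,000.00 × (1 + 0.034/12)^(12 × 15) = $14,976.82
Interest = A − P = $14,976.82 − $9,000.00 = $5,976.82

Interest = A - P = $5,976.82


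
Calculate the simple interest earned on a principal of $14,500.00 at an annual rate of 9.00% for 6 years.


Simple interest formula: I = P × r × t
I = $14,500.00 × 0.09 × 6
I = $7,830.00

I = P × r × t = $7,830.00


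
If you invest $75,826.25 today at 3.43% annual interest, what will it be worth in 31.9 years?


Future value formula: FV = PV × (1 + r)^t
FV = $75,826.25 × (1 + 0.0343)^31.9
FV = $75,826.25 × 2.9324063
FV = $222,353.37

FV = PV × (1 + r)^t = $222,353.37


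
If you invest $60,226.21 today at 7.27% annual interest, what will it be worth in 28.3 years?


Future value formula: FV = PV × (1 + r)^t
FV = $60,226.21 × (1 + 0.0727)^28.3
FV = $60,226.21 × 7.2867747
FV = $438,854.82

FV = PV × (1 + r)^t = $438,854.82


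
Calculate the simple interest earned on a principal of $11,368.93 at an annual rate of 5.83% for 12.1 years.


Simple interest formula: I = P × r × t
I = $11,368.93 × 0.0583 × 12.1
I = $8,019.98

I = P × r × t = $8,019.98


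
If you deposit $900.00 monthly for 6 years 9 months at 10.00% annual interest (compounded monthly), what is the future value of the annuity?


Future value of an ordinary annuity: FV = PMT × ((1 + r)^n − 1) / r
Monthly rate r = 0.1/12 ≈ 0.00833333, n = 81
FV = $900.00 × ((1 + 0.1/12)^81 − 1) / (0.1/12)
FV = $900.00 × 115.025677
FV = $103,523.11

FV = PMT × ((1+r)^n - 1)/r = $103,523.11


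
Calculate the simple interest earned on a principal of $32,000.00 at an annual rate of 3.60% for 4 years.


Simple interest formula: I = P × r × t
I = $32,000.00 × 0.036 × 4
I = $4,608.00

I = P × r × t = $4,608.00


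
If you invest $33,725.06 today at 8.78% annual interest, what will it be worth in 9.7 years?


Future value formula: FV = PV × (1 + r)^t
FV = $33,725.06 × (1 + 0.0878)^9.7
FV = $33,725.06 × 2.262173
FV = $76,291.92

FV = PV × (1 + r)^t = $76,291.92


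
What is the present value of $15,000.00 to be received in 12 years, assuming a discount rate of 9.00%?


Present value formula: PV = FV / (1 + r)^t
PV = $15,000.00 / (1 + 0.09)^12
PV = $15,000.00 / 2.812665
PV = $5,333.02

PV = FV / (1 + r)^t = $5,333.02


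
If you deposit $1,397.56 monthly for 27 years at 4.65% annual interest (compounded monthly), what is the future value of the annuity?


Future value of an ordinary annuity: FV = PMT × ((1 + r)^n − 1) / r
Monthly rate r = 0.0465/12 = 0.003875, n = 324
FV = $1,397.56 × ((1 + 0.0465/12)^324 − 1) / (0.0465/12)
FV = $1,397.56 × 645.442026
FV = $902,043.96

FV = PMT × ((1+r)^n - 1)/r = $902,043.96


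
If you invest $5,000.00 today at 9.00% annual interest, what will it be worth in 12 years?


Future value formula: FV = PV × (1 + r)^t
FV = $5,000.00 × (1 + 0.09)^12
FV = $5,000.00 × 2.8126648
FV = $14,063.32

FV = PV × (1 + r)^t = $14,063.32


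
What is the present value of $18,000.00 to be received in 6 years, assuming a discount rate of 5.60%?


Present value formula: PV = FV / (1 + r)^t
PV = $18,000.00 / (1 + 0.056)^6
PV = $18,000.00 / 1.386703
PV = $12,980.43

PV = FV / (1 + r)^t = $12,980.43


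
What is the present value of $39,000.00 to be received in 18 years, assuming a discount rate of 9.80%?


Present value formula: PV = FV / (1 + r)^t
PV = $39,000.00 / (1 + 0.098)^18
PV = $39,000.00 / 5.380741
PV = $7,248.07

PV = FV / (1 + r)^t = $7,248.07


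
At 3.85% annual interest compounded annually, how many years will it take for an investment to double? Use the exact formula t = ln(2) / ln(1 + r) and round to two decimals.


Doubling condition: (1 + r)^t = 2
Take ln of both sides: t × ln(1 + r) = ln(2)
t = ln(2) / ln(1 + r)
t = 0.693147 / 0.037777
t = 18.35

t = ln(2) / ln(1 + r) = 18.35 years


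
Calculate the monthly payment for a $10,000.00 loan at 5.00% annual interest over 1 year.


Loan payment formula: PMT = PV × r / (1 − (1 + r)^(−n))
Monthly rate r = 0.05/12 ≈ 0.00416667, n = 12 months
Denominator: 1 − (1 + 0.05/12)^(−12) = 0.048672
PMT = $10,000.00 × (0.05/12) / 0.048672
PMT = $856.07 per month

PMT = PV × r / (1-(1+r)^(-n)) = $856.07/month


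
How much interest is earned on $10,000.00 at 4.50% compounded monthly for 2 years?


Compound interest earned = final amount − principal.
A = P(1 + r/n)^(nt) = $10,000.00 × (1 + 0.045/12)^(12 × 2) = $10,939.90
Interest = A − P = $10,939.90 − $10,000.00 = $939.90

Interest = A - P = $939.90


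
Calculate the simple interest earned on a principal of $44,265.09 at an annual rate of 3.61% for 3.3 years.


Simple interest formula: I = P × r × t
I = $44,265.09 × 0.0361 × 3.3
I = $5,273.30

I = P × r × t = $5,273.30


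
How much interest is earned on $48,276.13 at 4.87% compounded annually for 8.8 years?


Compound interest earned = final amount − principal.
A = P(1 + r/n)^(nt) = $48,276.13 × (1 + 0.0487/1)^(1 × 8.8) = $73,360.72
Interest = A − P = $73,360.72 − $48,276.13 = $25,084.59

Interest = A - P = $25,084.59


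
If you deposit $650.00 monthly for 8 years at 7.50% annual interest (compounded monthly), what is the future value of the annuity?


Future value of an ordinary annuity: FV = PMT × ((1 + r)^n − 1) / r
Monthly rate r = 0.075/12 = 0.00625, n = 96
FV = $650.00 × ((1 + 0.075/12)^96 − 1) / (0.075/12)
FV = $650.00 × 130.995147
FV = $85,146.85

FV = PMT × ((1+r)^n - 1)/r = $85,146.85


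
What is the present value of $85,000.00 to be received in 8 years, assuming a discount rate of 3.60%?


Present value formula: PV = FV / (1 + r)^t
PV = $85,000.00 / (1 + 0.036)^8
PV = $85,000.00 / 1.3270218
PV = $64,053.21

PV = FV / (1 + r)^t = $64,053.21


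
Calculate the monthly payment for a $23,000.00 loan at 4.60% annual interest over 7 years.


Loan payment formula: PMT = PV × r / (1 − (1 + r)^(−n))
Monthly rate r = 0.046/12 ≈ 0.00383333, n = 84 months
Denominator: 1 − (1 + 0.046/12)^(−84) = 0.274856
PMT = $23,000.00 × (0.046/12) / 0.274856
PMT = $320.77 per month

PMT = PV × r / (1-(1+r)^(-n)) = $320.77/month


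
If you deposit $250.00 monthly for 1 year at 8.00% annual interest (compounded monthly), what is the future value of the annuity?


Future value of an ordinary annuity: FV = PMT × ((1 + r)^n − 1) / r
Monthly rate r = 0.08/12 ≈ 0.00666667, n = 12
FV = $250.00 × ((1 + 0.08/12)^12 − 1) / (0.08/12)
FV = $250.00 × 12.449926
FV = $3,112.48

FV = PMT × ((1+r)^n - 1)/r = $3,112.48


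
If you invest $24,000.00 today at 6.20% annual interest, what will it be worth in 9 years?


Future value formula: FV = PV × (1 + r)^t
FV = $24,000.00 × (1 + 0.062)^9
FV = $24,000.00 × 1.718386
FV = $41,241.26

FV = PV × (1 + r)^t = $41,241.26


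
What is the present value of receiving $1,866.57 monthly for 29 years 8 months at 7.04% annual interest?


Present value of an ordinary annuity: PV = PMT × (1 − (1 + r)^(−n)) / r
Monthly rate r = 0.0704/12 ≈ 0.00586667, n = 356
PV = $1,866.57 × (1 − (1 + 0.0704/12)^(−356)) / (0.0704/12)
PV = $1,866.57 × 149.211324
PV = $278,513.38

PV = PMT × (1-(1+r)^(-n))/r = $278,513.38


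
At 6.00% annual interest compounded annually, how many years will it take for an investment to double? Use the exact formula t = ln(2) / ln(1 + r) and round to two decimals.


Doubling condition: (1 + r)^t = 2
Take ln of both sides: t × ln(1 + r) = ln(2)
t = ln(2) / ln(1 + r)
t = 0.693147 / 0.058269
t = 11.90

t = ln(2) / ln(1 + r) = 11.90 years


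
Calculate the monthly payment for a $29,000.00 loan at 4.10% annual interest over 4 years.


Loan payment formula: PMT = PV × r / (1 − (1 + r)^(−n))
Monthly rate r = 0.041/12 ≈ 0.00341667, n = 48 months
Denominator: 1 − (1 + 0.041/12)^(−48) = 0.151021
PMT = $29,000.00 × (0.041/12) / 0.151021
PMT = $656.09 per month

PMT = PV × r / (1-(1+r)^(-n)) = $656.09/month


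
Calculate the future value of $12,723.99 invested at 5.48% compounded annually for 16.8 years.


Compound interest formula: A = P(1 + r/n)^(nt)
A = $12,723.99 × (1 + 0.0548/1)^(1 × 16.8)
Growth factor: (1 + 0.0548/1)^16.8 = 2.450519
A = $12,723.99 × 2.450519
A = $31,180.38

A = P(1 + r/n)^(nt) = $31,180.38


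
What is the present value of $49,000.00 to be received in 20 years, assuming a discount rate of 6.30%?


Present value formula: PV = FV / (1 + r)^t
PV = $49,000.00 / (1 + 0.063)^20
PV = $49,000.00 / 3.393636
PV = $14,438.79

PV = FV / (1 + r)^t = $14,438.79


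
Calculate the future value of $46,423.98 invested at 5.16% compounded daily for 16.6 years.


Compound interest formula: A = P(1 + r/n)^(nt)
A = $46,423.98 × (1 + 0.0516/365)^(365 × 16.6)
Growth factor: (1 + 0.0516/365)^6059 = 2.3549028
A = $46,423.98 × 2.3549028
A = $109,323.96

A = P(1 + r/n)^(nt) = $109,323.96


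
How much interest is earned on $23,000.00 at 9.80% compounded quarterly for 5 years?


Compound interest earned = final amount − principal.
A = P(1 + r/n)^(nt) = $23,000.00 × (1 + 0.098/4)^(4 × 5) = $37,322.19
Interest = A − P = $37,322.19 − $23,000.00 = $14,322.19

Interest = A - P = $14,322.19


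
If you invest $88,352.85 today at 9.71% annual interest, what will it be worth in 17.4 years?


Future value formula: FV = PV × (1 + r)^t
FV = $88,352.85 × (1 + 0.0971)^17.4
FV = $88,352.85 × 5.0151525
FV = $443,103.02

FV = PV × (1 + r)^t = $443,103.02


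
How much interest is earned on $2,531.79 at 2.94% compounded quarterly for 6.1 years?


Compound interest earned = final amount − principal.
A = P(1 + r/n)^(nt) = $2,531.79 × (1 + 0.0294/4)^(4 × 6.1) = $3,027.12
Interest = A − P = $3,027.12 − $2,531.79 = $495.33

Interest = A - P = $495.33


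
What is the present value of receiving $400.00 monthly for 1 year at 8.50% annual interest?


Present value of an ordinary annuity: PV = PMT × (1 − (1 + r)^(−n)) / r
Monthly rate r = 0.085/12 ≈ 0.00708333, n = 12
PV = $400.00 × (1 − (1 + 0.085/12)^(−12)) / (0.085/12)
PV = $400.00 × 11.465289
PV = $4,586.12

PV = PMT × (1-(1+r)^(-n))/r = $4,586.12


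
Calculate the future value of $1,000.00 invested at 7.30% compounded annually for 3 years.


Compound interest formula: A = P(1 + r/n)^(nt)
A = $1,000.00 × (1 + 0.073/1)^(1 × 3)
Growth factor: (1 + 0.073/1)^3 = 1.235376
A = $1,000.00 × 1.235376
A = $1,235.38

A = P(1 + r/n)^(nt) = $1,235.38


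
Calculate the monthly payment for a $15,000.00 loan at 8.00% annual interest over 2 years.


Loan payment formula: PMT = PV × r / (1 − (1 + r)^(−n))
Monthly rate r = 0.08/12 ≈ 0.00666667, n = 24 months
Denominator: 1 − (1 + 0.08/12)^(−24) = 0.147404
PMT = $15,000.00 × (0.08/12) / 0.147404
PMT = $678.41 per month

PMT = PV × r / (1-(1+r)^(-n)) = $678.41/month


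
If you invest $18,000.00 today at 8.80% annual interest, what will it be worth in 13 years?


Future value formula: FV = PV × (1 + r)^t
FV = $18,000.00 × (1 + 0.088)^13
FV = $18,000.00 × 2.993475
FV = $53,882.55

FV = PV × (1 + r)^t = $53,882.55


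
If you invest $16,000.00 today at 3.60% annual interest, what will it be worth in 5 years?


Future value formula: FV = PV × (1 + r)^t
FV = $16,000.00 × (1 + 0.036)^5
FV = $16,000.00 × 1.193435
FV = $19,094.96

FV = PV × (1 + r)^t = $19,094.96


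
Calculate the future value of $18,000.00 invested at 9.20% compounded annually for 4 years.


Compound interest formula: A = P(1 + r/n)^(nt)
A = $18,000.00 × (1 + 0.092/1)^(1 × 4)
Growth factor: (1 + 0.092/1)^4 = 1.4219704
A = $18,000.00 × 1.4219704
A = $25,595.47

A = P(1 + r/n)^(nt) = $25,595.47


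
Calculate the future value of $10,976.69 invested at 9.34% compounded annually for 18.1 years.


Compound interest formula: A = P(1 + r/n)^(nt)
A = $10,976.69 × (1 + 0.0934/1)^(1 × 18.1)
Growth factor: (1 + 0.0934/1)^18.1 = 5.033860
A = $10,976.69 × 5.033860
A = $55,255.12

A = P(1 + r/n)^(nt) = $55,255.12


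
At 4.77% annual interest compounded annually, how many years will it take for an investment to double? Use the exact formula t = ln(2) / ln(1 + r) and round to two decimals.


Doubling condition: (1 + r)^t = 2
Take ln of both sides: t × ln(1 + r) = ln(2)
t = ln(2) / ln(1 + r)
t = 0.693147 / 0.046597
t = 14.88

t = ln(2) / ln(1 + r) = 14.88 years


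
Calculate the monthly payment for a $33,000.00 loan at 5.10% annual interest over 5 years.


Loan payment formula: PMT = PV × r / (1 − (1 + r)^(−n))
Monthly rate r = 0.051/12 = 0.00425, n = 60 months
Denominator: 1 − (1 + 0.051/12)^(−60) = 0.224665
PMT = $33,000.00 × (0.051/12) / 0.224665
PMT = $624.26 per month

PMT = PV × r / (1-(1+r)^(-n)) = $624.26/month


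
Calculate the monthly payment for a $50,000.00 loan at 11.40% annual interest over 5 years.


Loan payment formula: PMT = PV × r / (1 − (1 + r)^(−n))
Monthly rate r = 0.114/12 = 0.0095, n = 60 months
Denominator: 1 − (1 + 0.114/12)^(−60) = 0.432951
PMT = $50,000.00 × (0.114/12) / 0.432951
PMT = $1,097.12 per month

PMT = PV × r / (1-(1+r)^(-n)) = $1,097.12/month


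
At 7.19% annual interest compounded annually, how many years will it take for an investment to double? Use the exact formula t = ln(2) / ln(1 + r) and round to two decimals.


Doubling condition: (1 + r)^t = 2
Take ln of both sides: t × ln(1 + r) = ln(2)
t = ln(2) / ln(1 + r)
t = 0.693147 / 0.069433
t = 9.98

t = ln(2) / ln(1 + r) = 9.98 years


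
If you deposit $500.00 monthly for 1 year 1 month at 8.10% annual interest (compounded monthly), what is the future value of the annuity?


Future value of an ordinary annuity: FV = PMT × ((1 + r)^n − 1) / r
Monthly rate r = 0.081/12 = 0.00675, n = 13
FV = $500.00 × ((1 + 0.081/12)^13 − 1) / (0.081/12)
FV = $500.00 × 13.539753
FV = $6,769.88

FV = PMT × ((1+r)^n - 1)/r = $6,769.88


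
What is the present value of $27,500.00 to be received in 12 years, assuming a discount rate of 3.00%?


Present value formula: PV = FV / (1 + r)^t
PV = $27,500.00 / (1 + 0.03)^12
PV = $27,500.00 / 1.425761
PV = $19,287.95

PV = FV / (1 + r)^t = $19,287.95


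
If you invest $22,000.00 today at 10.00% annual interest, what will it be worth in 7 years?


Future value formula: FV = PV × (1 + r)^t
FV = $22,000.00 × (1 + 0.1)^7
FV = $22,000.00 × 1.9487171
FV = $42,871.78

FV = PV × (1 + r)^t = $42,871.78


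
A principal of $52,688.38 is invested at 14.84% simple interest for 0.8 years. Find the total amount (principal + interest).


Total amount formula: A = P(1 + rt) = P + P·r·t
Interest: I = P × r × t = $52,688.38 × 0.1484 × 0.8 = $6,255.16
A = P + I = $52,688.38 + $6,255.16 = $58,943.54

A = P + I = P(1 + rt) = $58,943.54


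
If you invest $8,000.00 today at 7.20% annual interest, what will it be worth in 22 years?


Future value formula: FV = PV × (1 + r)^t
FV = $8,000.00 × (1 + 0.072)^22
FV = $8,000.00 × 4.616207
FV = $36,929.66

FV = PV × (1 + r)^t = $36,929.66


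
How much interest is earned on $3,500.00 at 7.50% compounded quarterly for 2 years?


Compound interest earned = final amount − principal.
A = P(1 + r/n)^(nt) = $3,500.00 × (1 + 0.075/4)^(4 × 2) = $4,060.78
Interest = A − P = $4,060.78 − $3,500.00 = $560.78

Interest = A - P = $560.78


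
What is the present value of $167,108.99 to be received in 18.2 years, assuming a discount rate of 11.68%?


Present value formula: PV = FV / (1 + r)^t
PV = $167,108.99 / (1 + 0.1168)^18.2
PV = $167,108.99 / 7.467107
PV = $22,379.35

PV = FV / (1 + r)^t = $22,379.35


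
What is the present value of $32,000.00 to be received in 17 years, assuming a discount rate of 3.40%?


Present value formula: PV = FV / (1 + r)^t
PV = $32,000.00 / (1 + 0.034)^17
PV = $32,000.00 / 1.765425
PV = $18,125.95

PV = FV / (1 + r)^t = $18,125.95


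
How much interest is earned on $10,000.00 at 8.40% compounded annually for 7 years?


Compound interest earned = final amount − principal.
A = P(1 + r/n)^(nt) = $10,000.00 × (1 + 0.084/1)^(1 × 7) = $17,587.54
Interest = A − P = $17,587.54 − $10,000.00 = $7,587.54

Interest = A - P = $7,587.54


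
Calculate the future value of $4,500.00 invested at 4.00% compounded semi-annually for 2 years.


Compound interest formula: A = P(1 + r/n)^(nt)
A = $4,500.00 × (1 + 0.04/2)^(2 × 2)
Growth factor: (1 + 0.04/2)^4 = 1.082432
A = $4,500.00 × 1.082432
A = $4,870.94

A = P(1 + r/n)^(nt) = $4,870.94


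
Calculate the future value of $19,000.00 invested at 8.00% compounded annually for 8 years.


Compound interest formula: A = P(1 + r/n)^(nt)
A = $19,000.00 × (1 + 0.08/1)^(1 × 8)
Growth factor: (1 + 0.08/1)^8 = 1.850930
A = $19,000.00 × 1.850930
A = $35,167.67

A = P(1 + r/n)^(nt) = $35,167.67


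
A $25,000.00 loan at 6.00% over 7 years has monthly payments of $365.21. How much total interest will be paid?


Total paid over the life of the loan = PMT × n.
Total paid = $365.21 × 84 = $30,677.64
Total interest = total paid − principal = $30,677.64 − $25,000.00 = $5,677.64

Total interest = (PMT × n) - PV = $5,677.64


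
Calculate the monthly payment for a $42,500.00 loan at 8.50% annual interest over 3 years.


Loan payment formula: PMT = PV × r / (1 − (1 + r)^(−n))
Monthly rate r = 0.085/12 ≈ 0.00708333, n = 36 months
Denominator: 1 − (1 + 0.085/12)^(−36) = 0.224387
PMT = $42,500.00 × (0.085/12) / 0.224387
PMT = $1,341.62 per month

PMT = PV × r / (1-(1+r)^(-n)) = $1,341.62/month


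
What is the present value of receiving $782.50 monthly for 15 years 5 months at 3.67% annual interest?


Present value of an ordinary annuity: PV = PMT × (1 − (1 + r)^(−n)) / r
Monthly rate r = 0.0367/12 ≈ 0.00305833, n = 185
PV = $782.50 × (1 − (1 + 0.0367/12)^(−185)) / (0.0367/12)
PV = $782.50 × 141.122310
PV = $110,428.21

PV = PMT × (1-(1+r)^(-n))/r = $110,428.21
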